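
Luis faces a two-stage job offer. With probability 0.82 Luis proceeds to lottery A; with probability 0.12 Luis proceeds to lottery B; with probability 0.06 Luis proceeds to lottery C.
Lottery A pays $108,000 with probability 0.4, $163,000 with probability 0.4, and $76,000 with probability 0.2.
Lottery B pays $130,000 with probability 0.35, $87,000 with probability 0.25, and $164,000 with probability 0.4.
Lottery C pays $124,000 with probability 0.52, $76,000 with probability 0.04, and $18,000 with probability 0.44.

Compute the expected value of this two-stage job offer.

$121,820.40

EV(A) = 0.4 × 108000 + 0.4 × 163000 + 0.2 × 76000 = 43200 + 65200 + 15200 = 123600
EV(B) = 0.35 × 130000 + 0.25 × 87000 + 0.4 × 164000 = 45500 + 21750 + 65600 = 132850
EV(C) = 0.52 × 124000 + 0.04 × 76000 + 0.44 × 18000 = 64480 + 3040 + 7920 = 75440
Overall = 0.82 × 123600 + 0.12 × 132850 + 0.06 × 75440 = 101352 + 15942 + 4526.4 = 121820.4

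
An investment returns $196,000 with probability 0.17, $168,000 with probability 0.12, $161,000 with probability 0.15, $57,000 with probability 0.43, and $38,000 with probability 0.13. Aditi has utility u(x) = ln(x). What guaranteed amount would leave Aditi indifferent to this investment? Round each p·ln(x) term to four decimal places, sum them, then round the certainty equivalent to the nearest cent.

$88,743.01

E[u] = 0.17·ln(196000) + 0.12·ln(168000) + 0.15·ln(161000) + 0.43·ln(57000) + 0.13·ln(38000) = 2.0716 + 1.4438 + 1.7984 + 4.7088 + 1.3709 = 11.3935
CE = e^11.3935 ≈ 88743.01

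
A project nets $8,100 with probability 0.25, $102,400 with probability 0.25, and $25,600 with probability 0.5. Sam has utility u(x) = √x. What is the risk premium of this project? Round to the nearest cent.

$7,118.75

E[u] = 0.25·√8100 + 0.25·√102400 + 0.5·√25600 = 0.25·90 + 0.25·320 + 0.5·160 = 182.5
CE = (182.5)² = 33306.25
Risk premium = EV − CE = 40425 − 33306.25 = 7118.75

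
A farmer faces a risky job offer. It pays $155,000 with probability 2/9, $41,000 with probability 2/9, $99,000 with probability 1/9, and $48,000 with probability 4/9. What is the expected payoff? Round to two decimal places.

$75,888.89

EV = 2/9 × 155000 + 2/9 × 41000 + 1/9 × 99000 + 4/9 × 48000 = 34444.4444 + 9111.1111 + 11000 + 21333.3333 = 75888.8889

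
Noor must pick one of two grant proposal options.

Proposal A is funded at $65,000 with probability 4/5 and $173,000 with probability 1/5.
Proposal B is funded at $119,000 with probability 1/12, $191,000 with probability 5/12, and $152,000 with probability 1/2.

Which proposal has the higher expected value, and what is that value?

Proposal A = 4/5 × 65000 + 1/5 × 173000 = 52000 + 34600 = 86600
Proposal B = 1/12 × 119000 + 5/12 × 191000 + 1/2 × 152000 = 9916.6667 + 79583.3333 + 76000 = 165500

Proposal B ($165,500)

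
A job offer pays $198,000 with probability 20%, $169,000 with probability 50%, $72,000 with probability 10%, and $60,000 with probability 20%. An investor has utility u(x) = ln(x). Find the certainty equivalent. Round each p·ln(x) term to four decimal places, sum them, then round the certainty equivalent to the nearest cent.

E[u] = 0.2·ln(198000) + 0.5·ln(169000) + 0.1·ln(72000) + 0.2·ln(60000) = 2.4392 + 6.0188 + 1.1184 + 2.2004 = 11.7768
CE = e^11.7768 ≈ 130196.48

$130,196.48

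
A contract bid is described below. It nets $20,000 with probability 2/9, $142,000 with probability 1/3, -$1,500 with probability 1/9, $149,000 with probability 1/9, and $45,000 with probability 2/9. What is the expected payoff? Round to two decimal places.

EV = 2/9 × 20000 + 1/3 × 142000 + 1/9 × (-1500) + 1/9 × 149000 + 2/9 × 45000 = 4444.4444 + 47333.3333 − 166.6667 + 16555.5556 + 10000 = 78166.6667

$78,166.67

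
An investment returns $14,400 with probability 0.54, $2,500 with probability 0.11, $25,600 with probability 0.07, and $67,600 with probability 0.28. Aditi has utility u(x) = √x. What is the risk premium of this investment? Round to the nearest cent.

$4,962.51

E[u] = 0.54·√14400 + 0.11·√2500 + 0.07·√25600 + 0.28·√67600 = 0.54·120 + 0.11·50 + 0.07·160 + 0.28·260 = 154.3
CE = (154.3)² = 23808.49
Risk premium = EV − CE = 28771 − 23808.49 = 4962.51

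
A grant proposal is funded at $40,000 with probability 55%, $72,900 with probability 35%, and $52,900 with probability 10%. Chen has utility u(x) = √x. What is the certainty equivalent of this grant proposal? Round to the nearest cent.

E[u] = 0.55·√40000 + 0.35·√72900 + 0.1·√52900 = 0.55·200 + 0.35·270 + 0.1·230 = 227.5
CE = (227.5)² = 51756.25

$51,756.25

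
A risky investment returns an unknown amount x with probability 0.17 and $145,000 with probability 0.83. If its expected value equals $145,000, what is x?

0.17·x + 0.83·145000 = 145000
0.17·x = 145000 − 120350 = 24650
x = 24650 / 0.17 = 145000

x = $145,000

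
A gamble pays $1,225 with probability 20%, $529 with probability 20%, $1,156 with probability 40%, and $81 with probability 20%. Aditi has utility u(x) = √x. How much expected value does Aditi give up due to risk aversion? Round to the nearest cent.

E[u] = 0.2·√1225 + 0.2·√529 + 0.4·√1156 + 0.2·√81 = 0.2·35 + 0.2·23 + 0.4·34 + 0.2·9 = 27
CE = (27)² = 729
Risk premium = EV − CE = 829.4 − 729 = 100.4

$100.40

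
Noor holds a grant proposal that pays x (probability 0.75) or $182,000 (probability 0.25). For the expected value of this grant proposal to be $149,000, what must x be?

x = $138,000

0.75·x + 0.25·182000 = 149000
0.75·x = 149000 − 45500 = 103500
x = 103500 / 0.75 = 138000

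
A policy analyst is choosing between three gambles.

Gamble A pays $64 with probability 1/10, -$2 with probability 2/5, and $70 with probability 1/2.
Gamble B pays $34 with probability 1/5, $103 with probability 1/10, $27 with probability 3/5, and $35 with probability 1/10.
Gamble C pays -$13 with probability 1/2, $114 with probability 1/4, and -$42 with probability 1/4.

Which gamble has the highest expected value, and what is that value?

Gamble A = 1/10 × 64 + 2/5 × (-2) + 1/2 × 70 = 6.4 − 0.8 + 35 = 40.6
Gamble B = 1/5 × 34 + 1/10 × 103 + 3/5 × 27 + 1/10 × 35 = 6.8 + 10.3 + 16.2 + 3.5 = 36.8
Gamble C = 1/2 × (-13) + 1/4 × 114 + 1/4 × (-42) = -6.5 + 28.5 − 10.5 = 11.5

Gamble A ($40.60)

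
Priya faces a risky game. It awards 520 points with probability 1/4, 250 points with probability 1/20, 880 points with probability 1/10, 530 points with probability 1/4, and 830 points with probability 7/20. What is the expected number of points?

653.5 points

EV = 1/4 × 520 + 1/20 × 250 + 1/10 × 880 + 1/4 × 530 + 7/20 × 830 = 130 + 12.5 + 88 + 132.5 + 290.5 = 653.5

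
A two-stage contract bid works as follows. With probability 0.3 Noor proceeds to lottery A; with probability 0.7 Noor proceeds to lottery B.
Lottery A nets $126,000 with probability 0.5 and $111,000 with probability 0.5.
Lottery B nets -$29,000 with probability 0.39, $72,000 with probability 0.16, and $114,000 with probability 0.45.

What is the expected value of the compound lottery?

EV(A) = 0.5 × 126000 + 0.5 × 111000 = 63000 + 55500 = 118500
EV(B) = 0.39 × (-29000) + 0.16 × 72000 + 0.45 × 114000 = -11310 + 11520 + 51300 = 51510
Overall = 0.3 × 118500 + 0.7 × 51510 = 35550 + 36057 = 71607

$71,607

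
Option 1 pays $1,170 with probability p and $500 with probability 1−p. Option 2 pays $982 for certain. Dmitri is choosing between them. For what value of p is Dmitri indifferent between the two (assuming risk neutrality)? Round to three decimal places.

p·1170 + (1−p)·500 = 982
670p + 500 = 982
p = (982 − 500) / 670

p = 0.719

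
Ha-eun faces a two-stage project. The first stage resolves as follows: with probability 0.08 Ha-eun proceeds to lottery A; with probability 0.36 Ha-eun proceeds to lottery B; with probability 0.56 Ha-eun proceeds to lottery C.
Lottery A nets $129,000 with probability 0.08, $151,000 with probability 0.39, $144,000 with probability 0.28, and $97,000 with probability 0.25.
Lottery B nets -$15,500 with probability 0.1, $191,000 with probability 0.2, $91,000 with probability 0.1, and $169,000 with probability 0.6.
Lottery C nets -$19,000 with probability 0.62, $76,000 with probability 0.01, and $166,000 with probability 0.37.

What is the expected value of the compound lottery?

EV(A) = 0.08 × 129000 + 0.39 × 151000 + 0.28 × 144000 + 0.25 × 97000 = 10320 + 58890 + 40320 + 24250 = 133780
EV(B) = 0.1 × (-15500) + 0.2 × 191000 + 0.1 × 91000 + 0.6 × 169000 = -1550 + 38200 + 9100 + 101400 = 147150
EV(C) = 0.62 × (-19000) + 0.01 × 76000 + 0.37 × 166000 = -11780 + 760 + 61420 = 50400
Overall = 0.08 × 133780 + 0.36 × 147150 + 0.56 × 50400 = 10702.4 + 52974 + 28224 = 91900.4

$91,900.40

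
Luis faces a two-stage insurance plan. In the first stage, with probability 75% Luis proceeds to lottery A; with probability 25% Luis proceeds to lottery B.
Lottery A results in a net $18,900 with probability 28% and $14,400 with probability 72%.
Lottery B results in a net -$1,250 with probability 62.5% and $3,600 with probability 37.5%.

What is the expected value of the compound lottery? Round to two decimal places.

$11,887.19

EV(A) = 0.28 × 18900 + 0.72 × 14400 = 5292 + 10368 = 15660
EV(B) = 0.625 × (-1250) + 0.375 × 3600 = -781.25 + 1350 = 568.75
Overall = 0.75 × 15660 + 0.25 × 568.75 = 11745 + 142.1875 = 11887.1875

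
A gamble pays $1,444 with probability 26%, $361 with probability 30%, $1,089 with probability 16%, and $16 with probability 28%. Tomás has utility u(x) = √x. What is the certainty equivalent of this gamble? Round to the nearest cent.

$483.12

E[u] = 0.26·√1444 + 0.3·√361 + 0.16·√1089 + 0.28·√16 = 0.26·38 + 0.3·19 + 0.16·33 + 0.28·4 = 21.98
CE = (21.98)² = 483.1204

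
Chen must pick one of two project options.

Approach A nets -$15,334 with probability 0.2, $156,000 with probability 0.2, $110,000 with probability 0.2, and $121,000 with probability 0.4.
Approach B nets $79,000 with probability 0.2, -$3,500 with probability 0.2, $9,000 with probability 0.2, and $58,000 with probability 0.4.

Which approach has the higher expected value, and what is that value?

Approach A ($98,533.20)

Approach A = 0.2 × (-15334) + 0.2 × 156000 + 0.2 × 110000 + 0.4 × 121000 = -3066.8 + 31200 + 22000 + 48400 = 98533.2
Approach B = 0.2 × 79000 + 0.2 × (-3500) + 0.2 × 9000 + 0.4 × 58000 = 15800 − 700 + 1800 + 23200 = 40100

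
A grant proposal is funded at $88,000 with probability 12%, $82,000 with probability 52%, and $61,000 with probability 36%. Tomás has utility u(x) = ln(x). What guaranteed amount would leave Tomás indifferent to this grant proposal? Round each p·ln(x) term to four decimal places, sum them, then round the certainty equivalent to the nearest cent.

E[u] = 0.12·ln(88000) + 0.52·ln(82000) + 0.36·ln(61000) = 1.3662 + 5.8835 + 3.9667 = 11.2164
CE = e^11.2164 ≈ 74339.67

$74,339.67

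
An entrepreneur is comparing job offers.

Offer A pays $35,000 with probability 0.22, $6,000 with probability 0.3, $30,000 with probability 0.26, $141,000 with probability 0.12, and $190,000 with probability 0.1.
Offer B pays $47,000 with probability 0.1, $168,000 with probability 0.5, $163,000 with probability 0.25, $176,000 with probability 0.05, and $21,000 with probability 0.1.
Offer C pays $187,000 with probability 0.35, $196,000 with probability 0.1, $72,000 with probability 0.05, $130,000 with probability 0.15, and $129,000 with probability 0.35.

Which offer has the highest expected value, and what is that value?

Offer C ($153,300)

Offer A = 0.22 × 35000 + 0.3 × 6000 + 0.26 × 30000 + 0.12 × 141000 + 0.1 × 190000 = 7700 + 1800 + 7800 + 16920 + 19000 = 53220
Offer B = 0.1 × 47000 + 0.5 × 168000 + 0.25 × 163000 + 0.05 × 176000 + 0.1 × 21000 = 4700 + 84000 + 40750 + 8800 + 2100 = 140350
Offer C = 0.35 × 187000 + 0.1 × 196000 + 0.05 × 72000 + 0.15 × 130000 + 0.35 × 129000 = 65450 + 19600 + 3600 + 19500 + 45150 = 153300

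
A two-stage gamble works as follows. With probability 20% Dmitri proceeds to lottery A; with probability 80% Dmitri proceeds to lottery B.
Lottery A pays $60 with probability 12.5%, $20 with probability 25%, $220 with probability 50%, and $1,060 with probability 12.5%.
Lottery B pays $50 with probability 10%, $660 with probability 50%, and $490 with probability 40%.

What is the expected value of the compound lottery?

$475.80

EV(A) = 0.125 × 60 + 0.25 × 20 + 0.5 × 220 + 0.125 × 1060 = 7.5 + 5 + 110 + 132.5 = 255
EV(B) = 0.1 × 50 + 0.5 × 660 + 0.4 × 490 = 5 + 330 + 196 = 531
Overall = 0.2 × 255 + 0.8 × 531 = 51 + 424.8 = 475.8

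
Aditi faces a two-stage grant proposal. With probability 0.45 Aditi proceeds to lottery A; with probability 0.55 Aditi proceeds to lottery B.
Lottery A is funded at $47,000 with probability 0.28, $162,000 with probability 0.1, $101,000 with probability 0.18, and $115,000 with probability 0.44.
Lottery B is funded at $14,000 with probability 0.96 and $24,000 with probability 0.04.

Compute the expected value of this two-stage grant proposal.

$52,083

EV(A) = 0.28 × 47000 + 0.1 × 162000 + 0.18 × 101000 + 0.44 × 115000 = 13160 + 16200 + 18180 + 50600 = 98140
EV(B) = 0.96 × 14000 + 0.04 × 24000 = 13440 + 960 = 14400
Overall = 0.45 × 98140 + 0.55 × 14400 = 44163 + 7920 = 52083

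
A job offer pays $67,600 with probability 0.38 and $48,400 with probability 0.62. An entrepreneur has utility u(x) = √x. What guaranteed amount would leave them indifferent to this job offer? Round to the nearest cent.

$55,319.04

E[u] = 0.38·√67600 + 0.62·√48400 = 0.38·260 + 0.62·220 = 235.2
CE = (235.2)² = 55319.04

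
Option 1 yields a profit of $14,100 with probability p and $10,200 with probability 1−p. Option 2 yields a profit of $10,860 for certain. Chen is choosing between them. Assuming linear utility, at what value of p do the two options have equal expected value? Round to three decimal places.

p·14100 + (1−p)·10200 = 10860
3900p + 10200 = 10860
p = (10860 − 10200) / 3900

p = 0.169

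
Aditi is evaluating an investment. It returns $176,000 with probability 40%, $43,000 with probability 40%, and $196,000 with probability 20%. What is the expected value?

$126,800

EV = 0.4 × 176000 + 0.4 × 43000 + 0.2 × 196000 = 70400 + 17200 + 39200 = 126800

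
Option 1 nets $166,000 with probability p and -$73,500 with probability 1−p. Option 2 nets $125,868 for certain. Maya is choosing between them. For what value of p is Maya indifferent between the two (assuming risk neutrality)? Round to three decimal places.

p = 0.832

p·166000 + (1−p)·(-73500) = 125868
239500p − 73500 = 125868
p = (125868 + 73500) / 239500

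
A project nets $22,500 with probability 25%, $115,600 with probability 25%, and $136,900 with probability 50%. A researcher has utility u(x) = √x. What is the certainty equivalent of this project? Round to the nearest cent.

$94,556.25

E[u] = 0.25·√22500 + 0.25·√115600 + 0.5·√136900 = 0.25·150 + 0.25·340 + 0.5·370 = 307.5
CE = (307.5)² = 94556.25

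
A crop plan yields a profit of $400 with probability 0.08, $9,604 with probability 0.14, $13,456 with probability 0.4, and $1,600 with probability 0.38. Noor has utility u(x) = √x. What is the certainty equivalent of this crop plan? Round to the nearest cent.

E[u] = 0.08·√400 + 0.14·√9604 + 0.4·√13456 + 0.38·√1600 = 0.08·20 + 0.14·98 + 0.4·116 + 0.38·40 = 76.92
CE = (76.92)² = 5916.6864

$5,916.69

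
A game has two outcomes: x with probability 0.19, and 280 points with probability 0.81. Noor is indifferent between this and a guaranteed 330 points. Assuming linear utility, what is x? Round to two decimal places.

x = 543.16 points

0.19·x + 0.81·280 = 330
0.19·x = 330 − 226.8 = 103.2
x = 103.2 / 0.19 = 543.1579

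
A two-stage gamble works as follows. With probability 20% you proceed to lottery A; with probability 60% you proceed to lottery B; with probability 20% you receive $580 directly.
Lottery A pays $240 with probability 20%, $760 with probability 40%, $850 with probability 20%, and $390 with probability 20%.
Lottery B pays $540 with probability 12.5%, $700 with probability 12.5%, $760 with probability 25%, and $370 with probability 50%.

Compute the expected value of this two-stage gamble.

$554

EV(A) = 0.2 × 240 + 0.4 × 760 + 0.2 × 850 + 0.2 × 390 = 48 + 304 + 170 + 78 = 600
EV(B) = 0.125 × 540 + 0.125 × 700 + 0.25 × 760 + 0.5 × 370 = 67.5 + 87.5 + 190 + 185 = 530
Branch C: 580 (certain)
Overall = 0.2 × 600 + 0.6 × 530 + 0.2 × 580 = 120 + 318 + 116 = 554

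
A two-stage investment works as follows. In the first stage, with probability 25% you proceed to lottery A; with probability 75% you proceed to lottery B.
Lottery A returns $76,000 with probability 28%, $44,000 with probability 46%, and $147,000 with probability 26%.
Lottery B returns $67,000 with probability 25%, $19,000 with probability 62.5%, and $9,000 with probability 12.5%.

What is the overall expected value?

$42,247.50

EV(A) = 0.28 × 76000 + 0.46 × 44000 + 0.26 × 147000 = 21280 + 20240 + 38220 = 79740
EV(B) = 0.25 × 67000 + 0.625 × 19000 + 0.125 × 9000 = 16750 + 11875 + 1125 = 29750
Overall = 0.25 × 79740 + 0.75 × 29750 = 19935 + 22312.5 = 42247.5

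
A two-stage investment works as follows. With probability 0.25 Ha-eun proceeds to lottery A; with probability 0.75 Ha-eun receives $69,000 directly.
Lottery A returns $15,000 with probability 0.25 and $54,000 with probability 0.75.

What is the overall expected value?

$62,812.50

EV(A) = 0.25 × 15000 + 0.75 × 54000 = 3750 + 40500 = 44250
Branch B: 69000 (certain)
Overall = 0.25 × 44250 + 0.75 × 69000 = 11062.5 + 51750 = 62812.5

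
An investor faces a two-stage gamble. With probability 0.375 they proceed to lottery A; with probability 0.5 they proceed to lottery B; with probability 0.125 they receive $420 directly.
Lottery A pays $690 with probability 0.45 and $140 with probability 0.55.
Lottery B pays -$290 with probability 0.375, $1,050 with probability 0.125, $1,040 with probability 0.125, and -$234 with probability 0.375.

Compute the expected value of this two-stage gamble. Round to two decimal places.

EV(A) = 0.45 × 690 + 0.55 × 140 = 310.5 + 77 = 387.5
EV(B) = 0.375 × (-290) + 0.125 × 1050 + 0.125 × 1040 + 0.375 × (-234) = -108.75 + 131.25 + 130 − 87.75 = 64.75
Branch C: 420 (certain)
Overall = 0.375 × 387.5 + 0.5 × 64.75 + 0.125 × 420 = 145.3125 + 32.375 + 52.5 = 230.1875

$230.19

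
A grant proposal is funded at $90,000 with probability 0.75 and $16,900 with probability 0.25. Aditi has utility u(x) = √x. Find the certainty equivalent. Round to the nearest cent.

$66,306.25

E[u] = 0.75·√90000 + 0.25·√16900 = 0.75·300 + 0.25·130 = 257.5
CE = (257.5)² = 66306.25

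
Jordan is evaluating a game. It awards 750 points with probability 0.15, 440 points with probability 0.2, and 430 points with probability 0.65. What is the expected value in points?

EV = 0.15 × 750 + 0.2 × 440 + 0.65 × 430 = 112.5 + 88 + 279.5 = 480

480 points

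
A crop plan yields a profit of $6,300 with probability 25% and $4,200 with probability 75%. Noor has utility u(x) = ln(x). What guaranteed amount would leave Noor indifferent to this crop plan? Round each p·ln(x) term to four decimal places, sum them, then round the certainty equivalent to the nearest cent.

E[u] = 0.25·ln(6300) + 0.75·ln(4200) = 2.1871 + 6.2571 = 8.4442
CE = e^8.4442 ≈ 4648.04

$4,648.04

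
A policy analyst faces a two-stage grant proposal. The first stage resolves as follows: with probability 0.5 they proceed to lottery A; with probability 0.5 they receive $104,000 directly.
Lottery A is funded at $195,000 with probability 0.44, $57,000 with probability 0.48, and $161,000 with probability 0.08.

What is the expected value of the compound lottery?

$115,020

EV(A) = 0.44 × 195000 + 0.48 × 57000 + 0.08 × 161000 = 85800 + 27360 + 12880 = 126040
Branch B: 104000 (certain)
Overall = 0.5 × 126040 + 0.5 × 104000 = 63020 + 52000 = 115020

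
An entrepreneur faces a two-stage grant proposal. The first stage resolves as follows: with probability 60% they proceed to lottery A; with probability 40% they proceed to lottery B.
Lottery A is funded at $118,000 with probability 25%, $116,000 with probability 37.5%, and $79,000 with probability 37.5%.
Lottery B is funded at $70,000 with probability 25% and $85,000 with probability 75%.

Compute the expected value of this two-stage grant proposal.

$94,075

EV(A) = 0.25 × 118000 + 0.375 × 116000 + 0.375 × 79000 = 29500 + 43500 + 29625 = 102625
EV(B) = 0.25 × 70000 + 0.75 × 85000 = 17500 + 63750 = 81250
Overall = 0.6 × 102625 + 0.4 × 81250 = 61575 + 32500 = 94075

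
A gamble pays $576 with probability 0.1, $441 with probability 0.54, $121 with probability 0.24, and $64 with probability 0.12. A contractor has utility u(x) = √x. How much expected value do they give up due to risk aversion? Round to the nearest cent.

$31.78

E[u] = 0.1·√576 + 0.54·√441 + 0.24·√121 + 0.12·√64 = 0.1·24 + 0.54·21 + 0.24·11 + 0.12·8 = 17.34
CE = (17.34)² = 300.6756
Risk premium = EV − CE = 332.46 − 300.6756 = 31.7844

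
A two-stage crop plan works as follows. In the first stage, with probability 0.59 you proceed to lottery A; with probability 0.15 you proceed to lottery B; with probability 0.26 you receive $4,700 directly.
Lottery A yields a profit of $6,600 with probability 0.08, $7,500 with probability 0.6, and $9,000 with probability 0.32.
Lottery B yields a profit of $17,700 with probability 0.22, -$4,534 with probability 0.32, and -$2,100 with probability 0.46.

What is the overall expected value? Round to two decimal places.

$6,109.29

EV(A) = 0.08 × 6600 + 0.6 × 7500 + 0.32 × 9000 = 528 + 4500 + 2880 = 7908
EV(B) = 0.22 × 17700 + 0.32 × (-4534) + 0.46 × (-2100) = 3894 − 1450.88 − 966 = 1477.12
Branch C: 4700 (certain)
Overall = 0.59 × 7908 + 0.15 × 1477.12 + 0.26 × 4700 = 4665.72 + 221.568 + 1222 = 6109.288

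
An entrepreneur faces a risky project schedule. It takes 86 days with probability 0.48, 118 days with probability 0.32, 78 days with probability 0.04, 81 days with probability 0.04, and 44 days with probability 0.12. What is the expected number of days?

EV = 0.48 × 86 + 0.32 × 118 + 0.04 × 78 + 0.04 × 81 + 0.12 × 44 = 41.28 + 37.76 + 3.12 + 3.24 + 5.28 = 90.68

90.68 days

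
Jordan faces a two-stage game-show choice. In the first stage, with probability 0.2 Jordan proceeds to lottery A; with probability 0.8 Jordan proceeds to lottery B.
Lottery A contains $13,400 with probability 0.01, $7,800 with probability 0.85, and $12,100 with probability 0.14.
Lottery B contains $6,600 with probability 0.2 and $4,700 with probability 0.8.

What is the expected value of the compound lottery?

EV(A) = 0.01 × 13400 + 0.85 × 7800 + 0.14 × 12100 = 134 + 6630 + 1694 = 8458
EV(B) = 0.2 × 6600 + 0.8 × 4700 = 1320 + 3760 = 5080
Overall = 0.2 × 8458 + 0.8 × 5080 = 1691.6 + 4064 = 5755.6

$5,755.60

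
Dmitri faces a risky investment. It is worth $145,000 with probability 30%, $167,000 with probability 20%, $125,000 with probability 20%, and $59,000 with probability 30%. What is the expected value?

$119,600

EV = 0.3 × 145000 + 0.2 × 167000 + 0.2 × 125000 + 0.3 × 59000 = 43500 + 33400 + 25000 + 17700 = 119600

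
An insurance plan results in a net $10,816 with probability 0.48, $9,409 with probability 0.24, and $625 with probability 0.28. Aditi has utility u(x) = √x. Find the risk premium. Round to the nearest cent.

$1,192.80

E[u] = 0.48·√10816 + 0.24·√9409 + 0.28·√625 = 0.48·104 + 0.24·97 + 0.28·25 = 80.2
CE = (80.2)² = 6432.04
Risk premium = EV − CE = 7624.84 − 6432.04 = 1192.8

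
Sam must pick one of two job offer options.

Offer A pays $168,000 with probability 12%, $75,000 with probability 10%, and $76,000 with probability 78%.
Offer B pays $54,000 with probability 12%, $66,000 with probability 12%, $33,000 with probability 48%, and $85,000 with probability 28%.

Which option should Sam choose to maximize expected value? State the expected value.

Offer A = 0.12 × 168000 + 0.1 × 75000 + 0.78 × 76000 = 20160 + 7500 + 59280 = 86940
Offer B = 0.12 × 54000 + 0.12 × 66000 + 0.48 × 33000 + 0.28 × 85000 = 6480 + 7920 + 15840 + 23800 = 54040

Offer A ($86,940)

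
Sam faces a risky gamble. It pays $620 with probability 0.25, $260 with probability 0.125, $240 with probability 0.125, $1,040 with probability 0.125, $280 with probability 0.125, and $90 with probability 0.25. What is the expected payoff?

$405

EV = 0.25 × 620 + 0.125 × 260 + 0.125 × 240 + 0.125 × 1040 + 0.125 × 280 + 0.25 × 90 = 155 + 32.5 + 30 + 130 + 35 + 22.5 = 405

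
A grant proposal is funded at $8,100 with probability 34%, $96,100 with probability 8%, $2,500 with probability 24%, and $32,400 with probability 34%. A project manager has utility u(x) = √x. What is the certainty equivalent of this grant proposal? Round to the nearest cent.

E[u] = 0.34·√8100 + 0.08·√96100 + 0.24·√2500 + 0.34·√32400 = 0.34·90 + 0.08·310 + 0.24·50 + 0.34·180 = 128.6
CE = (128.6)² = 16537.96

$16,537.96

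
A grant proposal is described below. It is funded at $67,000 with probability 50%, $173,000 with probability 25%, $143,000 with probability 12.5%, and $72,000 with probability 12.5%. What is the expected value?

EV = 0.5 × 67000 + 0.25 × 173000 + 0.125 × 143000 + 0.125 × 72000 = 33500 + 43250 + 17875 + 9000 = 103625

$103,625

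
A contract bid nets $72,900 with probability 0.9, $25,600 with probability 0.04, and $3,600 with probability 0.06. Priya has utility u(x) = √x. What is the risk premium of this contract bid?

$2,841

E[u] = 0.9·√72900 + 0.04·√25600 + 0.06·√3600 = 0.9·270 + 0.04·160 + 0.06·60 = 253
CE = (253)² = 64009
Risk premium = EV − CE = 66850 − 64009 = 2841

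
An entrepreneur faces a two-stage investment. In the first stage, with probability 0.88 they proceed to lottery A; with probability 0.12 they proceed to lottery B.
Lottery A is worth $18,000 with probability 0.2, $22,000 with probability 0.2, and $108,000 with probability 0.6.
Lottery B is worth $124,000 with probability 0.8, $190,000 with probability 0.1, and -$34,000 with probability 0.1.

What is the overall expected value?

EV(A) = 0.2 × 18000 + 0.2 × 22000 + 0.6 × 108000 = 3600 + 4400 + 64800 = 72800
EV(B) = 0.8 × 124000 + 0.1 × 190000 + 0.1 × (-34000) = 99200 + 19000 − 3400 = 114800
Overall = 0.88 × 72800 + 0.12 × 114800 = 64064 + 13776 = 77840

$77,840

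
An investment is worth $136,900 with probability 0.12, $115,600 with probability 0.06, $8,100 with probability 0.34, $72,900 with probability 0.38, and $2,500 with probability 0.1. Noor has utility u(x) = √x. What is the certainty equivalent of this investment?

E[u] = 0.12·√136900 + 0.06·√115600 + 0.34·√8100 + 0.38·√72900 + 0.1·√2500 = 0.12·370 + 0.06·340 + 0.34·90 + 0.38·270 + 0.1·50 = 203
CE = (203)² = 41209

$41,209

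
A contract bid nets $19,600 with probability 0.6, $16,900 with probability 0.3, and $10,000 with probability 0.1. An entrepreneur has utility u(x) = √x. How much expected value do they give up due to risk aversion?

$141

E[u] = 0.6·√19600 + 0.3·√16900 + 0.1·√10000 = 0.6·140 + 0.3·130 + 0.1·100 = 133
CE = (133)² = 17689
Risk premium = EV − CE = 17830 − 17689 = 141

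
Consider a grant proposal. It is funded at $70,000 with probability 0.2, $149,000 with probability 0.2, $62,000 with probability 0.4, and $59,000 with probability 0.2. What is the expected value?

$80,400

EV = 0.2 × 70000 + 0.2 × 149000 + 0.4 × 62000 + 0.2 × 59000 = 14000 + 29800 + 24800 + 11800 = 80400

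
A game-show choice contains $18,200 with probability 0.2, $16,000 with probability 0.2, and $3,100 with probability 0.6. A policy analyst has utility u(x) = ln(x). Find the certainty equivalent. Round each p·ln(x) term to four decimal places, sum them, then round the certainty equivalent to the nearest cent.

$6,132.76

E[u] = 0.2·ln(18200) + 0.2·ln(16000) + 0.6·ln(3100) = 1.9618 + 1.9361 + 4.8235 = 8.7214
CE = e^8.7214 ≈ 6132.76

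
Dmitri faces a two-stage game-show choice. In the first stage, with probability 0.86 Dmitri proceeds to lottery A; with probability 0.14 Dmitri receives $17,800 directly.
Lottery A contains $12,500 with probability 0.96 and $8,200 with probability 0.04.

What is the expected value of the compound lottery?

$13,094.08

EV(A) = 0.96 × 12500 + 0.04 × 8200 = 12000 + 328 = 12328
Branch B: 17800 (certain)
Overall = 0.86 × 12328 + 0.14 × 17800 = 10602.08 + 2492 = 13094.08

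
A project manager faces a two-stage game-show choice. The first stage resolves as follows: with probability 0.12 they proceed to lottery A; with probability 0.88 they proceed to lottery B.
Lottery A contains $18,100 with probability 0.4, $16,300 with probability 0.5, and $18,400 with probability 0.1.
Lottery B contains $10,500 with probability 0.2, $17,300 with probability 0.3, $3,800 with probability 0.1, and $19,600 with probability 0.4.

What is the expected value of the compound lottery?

EV(A) = 0.4 × 18100 + 0.5 × 16300 + 0.1 × 18400 = 7240 + 8150 + 1840 = 17230
EV(B) = 0.2 × 10500 + 0.3 × 17300 + 0.1 × 3800 + 0.4 × 19600 = 2100 + 5190 + 380 + 7840 = 15510
Overall = 0.12 × 17230 + 0.88 × 15510 = 2067.6 + 13648.8 = 15716.4

$15,716.40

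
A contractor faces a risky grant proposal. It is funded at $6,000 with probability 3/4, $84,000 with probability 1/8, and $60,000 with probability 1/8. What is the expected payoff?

$22,500

EV = 3/4 × 6000 + 1/8 × 84000 + 1/8 × 60000 = 4500 + 10500 + 7500 = 22500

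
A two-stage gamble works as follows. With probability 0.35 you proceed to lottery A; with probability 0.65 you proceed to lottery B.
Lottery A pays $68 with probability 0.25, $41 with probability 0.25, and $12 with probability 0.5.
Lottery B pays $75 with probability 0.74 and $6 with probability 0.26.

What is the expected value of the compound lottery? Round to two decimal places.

EV(A) = 0.25 × 68 + 0.25 × 41 + 0.5 × 12 = 17 + 10.25 + 6 = 33.25
EV(B) = 0.74 × 75 + 0.26 × 6 = 55.5 + 1.56 = 57.06
Overall = 0.35 × 33.25 + 0.65 × 57.06 = 11.6375 + 37.089 = 48.7265

$48.73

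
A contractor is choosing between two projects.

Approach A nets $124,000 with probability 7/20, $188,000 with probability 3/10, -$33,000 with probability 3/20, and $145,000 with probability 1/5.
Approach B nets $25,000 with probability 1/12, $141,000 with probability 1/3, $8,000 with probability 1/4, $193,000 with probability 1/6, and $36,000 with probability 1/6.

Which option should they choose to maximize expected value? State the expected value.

Approach A = 7/20 × 124000 + 3/10 × 188000 + 3/20 × (-33000) + 1/5 × 145000 = 43400 + 56400 − 4950 + 29000 = 123850
Approach B = 1/12 × 25000 + 1/3 × 141000 + 1/4 × 8000 + 1/6 × 193000 + 1/6 × 36000 = 2083.3333 + 47000 + 2000 + 32166.6667 + 6000 = 89250

Approach A ($123,850)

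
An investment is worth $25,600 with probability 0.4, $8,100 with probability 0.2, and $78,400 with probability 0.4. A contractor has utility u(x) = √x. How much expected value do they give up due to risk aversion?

$5,584

E[u] = 0.4·√25600 + 0.2·√8100 + 0.4·√78400 = 0.4·160 + 0.2·90 + 0.4·280 = 194
CE = (194)² = 37636
Risk premium = EV − CE = 43220 − 37636 = 5584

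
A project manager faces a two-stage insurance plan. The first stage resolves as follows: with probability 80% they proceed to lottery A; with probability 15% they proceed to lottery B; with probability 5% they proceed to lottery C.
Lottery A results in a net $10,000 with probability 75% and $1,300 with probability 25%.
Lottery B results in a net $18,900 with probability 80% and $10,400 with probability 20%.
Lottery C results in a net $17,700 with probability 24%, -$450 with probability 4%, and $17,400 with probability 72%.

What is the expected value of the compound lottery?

EV(A) = 0.75 × 10000 + 0.25 × 1300 = 7500 + 325 = 7825
EV(B) = 0.8 × 18900 + 0.2 × 10400 = 15120 + 2080 = 17200
EV(C) = 0.24 × 17700 + 0.04 × (-450) + 0.72 × 17400 = 4248 − 18 + 12528 = 16758
Overall = 0.8 × 7825 + 0.15 × 17200 + 0.05 × 16758 = 6260 + 2580 + 837.9 = 9677.9

$9,677.90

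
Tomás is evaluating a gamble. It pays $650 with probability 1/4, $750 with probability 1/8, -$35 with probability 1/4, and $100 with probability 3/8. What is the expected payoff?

EV = 1/4 × 650 + 1/8 × 750 + 1/4 × (-35) + 3/8 × 100 = 162.5 + 93.75 − 8.75 + 37.5 = 285

$285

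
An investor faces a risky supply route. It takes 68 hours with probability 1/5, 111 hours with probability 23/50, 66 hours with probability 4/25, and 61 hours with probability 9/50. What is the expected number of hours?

EV = 1/5 × 68 + 23/50 × 111 + 4/25 × 66 + 9/50 × 61 = 13.6 + 51.06 + 10.56 + 10.98 = 86.2

86.2 hours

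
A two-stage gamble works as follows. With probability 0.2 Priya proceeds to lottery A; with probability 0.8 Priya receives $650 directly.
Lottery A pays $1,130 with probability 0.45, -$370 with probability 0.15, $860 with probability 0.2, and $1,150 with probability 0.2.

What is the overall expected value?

EV(A) = 0.45 × 1130 + 0.15 × (-370) + 0.2 × 860 + 0.2 × 1150 = 508.5 − 55.5 + 172 + 230 = 855
Branch B: 650 (certain)
Overall = 0.2 × 855 + 0.8 × 650 = 171 + 520 = 691

$691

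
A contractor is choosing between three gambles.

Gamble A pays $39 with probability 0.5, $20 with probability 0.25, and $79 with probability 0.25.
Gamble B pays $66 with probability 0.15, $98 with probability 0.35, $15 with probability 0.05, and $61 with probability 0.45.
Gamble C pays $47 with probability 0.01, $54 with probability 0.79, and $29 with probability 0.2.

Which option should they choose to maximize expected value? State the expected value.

Gamble B ($72.40)

Gamble A = 0.5 × 39 + 0.25 × 20 + 0.25 × 79 = 19.5 + 5 + 19.75 = 44.25
Gamble B = 0.15 × 66 + 0.35 × 98 + 0.05 × 15 + 0.45 × 61 = 9.9 + 34.3 + 0.75 + 27.45 = 72.4
Gamble C = 0.01 × 47 + 0.79 × 54 + 0.2 × 29 = 0.47 + 42.66 + 5.8 = 48.93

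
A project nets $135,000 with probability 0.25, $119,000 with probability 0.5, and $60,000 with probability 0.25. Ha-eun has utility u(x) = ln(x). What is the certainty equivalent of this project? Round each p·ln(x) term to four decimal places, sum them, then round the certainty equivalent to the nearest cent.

$103,486.87

E[u] = 0.25·ln(135000) + 0.5·ln(119000) + 0.25·ln(60000) = 2.9533 + 5.8434 + 2.7505 = 11.5472
CE = e^11.5472 ≈ 103486.87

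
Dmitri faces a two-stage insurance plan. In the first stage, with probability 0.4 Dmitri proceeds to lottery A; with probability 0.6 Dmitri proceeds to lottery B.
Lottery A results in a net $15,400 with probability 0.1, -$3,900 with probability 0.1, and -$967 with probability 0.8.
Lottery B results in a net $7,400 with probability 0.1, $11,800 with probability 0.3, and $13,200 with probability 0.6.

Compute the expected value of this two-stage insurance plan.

$7,470.56

EV(A) = 0.1 × 15400 + 0.1 × (-3900) + 0.8 × (-967) = 1540 − 390 − 773.6 = 376.4
EV(B) = 0.1 × 7400 + 0.3 × 11800 + 0.6 × 13200 = 740 + 3540 + 7920 = 12200
Overall = 0.4 × 376.4 + 0.6 × 12200 = 150.56 + 7320 = 7470.56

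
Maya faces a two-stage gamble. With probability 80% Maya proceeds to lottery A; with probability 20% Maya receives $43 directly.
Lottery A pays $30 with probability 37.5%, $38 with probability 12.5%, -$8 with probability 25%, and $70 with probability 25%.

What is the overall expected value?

EV(A) = 0.375 × 30 + 0.125 × 38 + 0.25 × (-8) + 0.25 × 70 = 11.25 + 4.75 − 2 + 17.5 = 31.5
Branch B: 43 (certain)
Overall = 0.8 × 31.5 + 0.2 × 43 = 25.2 + 8.6 = 33.8

$33.80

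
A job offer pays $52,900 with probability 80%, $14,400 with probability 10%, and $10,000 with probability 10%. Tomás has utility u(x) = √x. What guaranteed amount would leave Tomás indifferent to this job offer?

E[u] = 0.8·√52900 + 0.1·√14400 + 0.1·√10000 = 0.8·230 + 0.1·120 + 0.1·100 = 206
CE = (206)² = 42436

$42,436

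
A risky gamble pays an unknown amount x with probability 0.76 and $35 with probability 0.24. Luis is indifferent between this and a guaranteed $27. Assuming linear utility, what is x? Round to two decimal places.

x = $24.47

0.76·x + 0.24·35 = 27
0.76·x = 27 − 8.4 = 18.6
x = 18.6 / 0.76 = 24.4737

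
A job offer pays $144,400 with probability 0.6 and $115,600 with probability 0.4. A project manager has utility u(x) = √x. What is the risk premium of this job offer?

$384

E[u] = 0.6·√144400 + 0.4·√115600 = 0.6·380 + 0.4·340 = 364
CE = (364)² = 132496
Risk premium = EV − CE = 132880 − 132496 = 384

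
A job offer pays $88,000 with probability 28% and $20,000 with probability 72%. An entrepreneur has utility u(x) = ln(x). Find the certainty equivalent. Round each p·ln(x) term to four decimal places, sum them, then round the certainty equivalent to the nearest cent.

$30,281.73

E[u] = 0.28·ln(88000) + 0.72·ln(20000) = 3.1878 + 7.1305 = 10.3183
CE = e^10.3183 ≈ 30281.73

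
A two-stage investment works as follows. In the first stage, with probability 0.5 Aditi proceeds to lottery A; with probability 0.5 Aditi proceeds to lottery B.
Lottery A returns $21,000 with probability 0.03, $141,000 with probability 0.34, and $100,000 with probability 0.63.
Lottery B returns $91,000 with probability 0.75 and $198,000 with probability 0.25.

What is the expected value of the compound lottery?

EV(A) = 0.03 × 21000 + 0.34 × 141000 + 0.63 × 100000 = 630 + 47940 + 63000 = 111570
EV(B) = 0.75 × 91000 + 0.25 × 198000 = 68250 + 49500 = 117750
Overall = 0.5 × 111570 + 0.5 × 117750 = 55785 + 58875 = 114660

$114,660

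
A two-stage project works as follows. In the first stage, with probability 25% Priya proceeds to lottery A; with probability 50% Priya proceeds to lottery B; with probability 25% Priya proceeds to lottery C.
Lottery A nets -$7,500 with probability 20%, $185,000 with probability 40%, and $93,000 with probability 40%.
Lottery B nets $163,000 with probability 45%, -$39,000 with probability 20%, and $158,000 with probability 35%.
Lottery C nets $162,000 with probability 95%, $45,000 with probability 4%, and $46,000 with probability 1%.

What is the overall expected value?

$126,890

EV(A) = 0.2 × (-7500) + 0.4 × 185000 + 0.4 × 93000 = -1500 + 74000 + 37200 = 109700
EV(B) = 0.45 × 163000 + 0.2 × (-39000) + 0.35 × 158000 = 73350 − 7800 + 55300 = 120850
EV(C) = 0.95 × 162000 + 0.04 × 45000 + 0.01 × 46000 = 153900 + 1800 + 460 = 156160
Overall = 0.25 × 109700 + 0.5 × 120850 + 0.25 × 156160 = 27425 + 60425 + 39040 = 126890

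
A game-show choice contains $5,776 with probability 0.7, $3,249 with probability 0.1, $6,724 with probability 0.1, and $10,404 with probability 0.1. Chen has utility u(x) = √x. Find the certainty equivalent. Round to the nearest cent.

E[u] = 0.7·√5776 + 0.1·√3249 + 0.1·√6724 + 0.1·√10404 = 0.7·76 + 0.1·57 + 0.1·82 + 0.1·102 = 77.3
CE = (77.3)² = 5975.29

$5,975.29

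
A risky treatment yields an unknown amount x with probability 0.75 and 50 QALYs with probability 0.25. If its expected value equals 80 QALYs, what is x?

0.75·x + 0.25·50 = 80
0.75·x = 80 − 12.5 = 67.5
x = 67.5 / 0.75 = 90

x = 90 QALYs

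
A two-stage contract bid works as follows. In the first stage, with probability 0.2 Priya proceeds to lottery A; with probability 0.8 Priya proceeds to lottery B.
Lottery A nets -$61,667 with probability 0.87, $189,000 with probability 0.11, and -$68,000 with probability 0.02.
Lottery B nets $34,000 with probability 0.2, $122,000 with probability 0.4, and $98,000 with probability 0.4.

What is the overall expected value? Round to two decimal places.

$68,995.94

EV(A) = 0.87 × (-61667) + 0.11 × 189000 + 0.02 × (-68000) = -53650.29 + 20790 − 1360 = -34220.29
EV(B) = 0.2 × 34000 + 0.4 × 122000 + 0.4 × 98000 = 6800 + 48800 + 39200 = 94800
Overall = 0.2 × (-34220.29) + 0.8 × 94800 = -6844.058 + 75840 = 68995.942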